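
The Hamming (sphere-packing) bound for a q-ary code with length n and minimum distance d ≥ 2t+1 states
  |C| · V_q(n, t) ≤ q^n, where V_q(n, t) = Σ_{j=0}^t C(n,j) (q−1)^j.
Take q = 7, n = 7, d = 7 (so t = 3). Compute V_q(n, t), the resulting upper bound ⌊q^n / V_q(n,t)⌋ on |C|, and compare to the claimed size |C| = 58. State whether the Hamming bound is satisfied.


V_q(n, t) = 8359, q^n = 823543, Hamming bound = 98, |C| = 58 ≤ bound (satisfied).

Step 1: Compute V_q(n, t) = Σ_{j=0}^3 C(n, j) (q−1)^j.
  j = 0: C(7,0)·(6)^0 = 1·1 = 1.
  j = 1: C(7,1)·(6)^1 = 7·6 = 42.
  j = 2: C(7,2)·(6)^2 = 21·36 = 756.
  j = 3: C(7,3)·(6)^3 = 35·216 = 7560.
  V_q(n, t) = 1 + 42 + 756 + 7560 = 8359.
Step 2: q^n = 7^7 = 823543.
Step 3: Hamming bound ⌊q^n / V_q(n,t)⌋ = ⌊823543/8359⌋ = 98.
Step 4: Compare |C| = 58 to 98: satisfied.
The claimed |C| lies below the Hamming bound.


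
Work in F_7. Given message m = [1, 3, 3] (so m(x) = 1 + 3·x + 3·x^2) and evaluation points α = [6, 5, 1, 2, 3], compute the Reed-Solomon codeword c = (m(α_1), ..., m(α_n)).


c = [1, 0, 0, 5, 2]

Message polynomial: m(x) = 1 + 3·x + 3·x^2 (mod 7).
For each evaluation point α_i, compute m(α_i) mod 7:
  α_1 = 6: Horner steps 3 → 0 → 1, so m(6) = 1.
  α_2 = 5: Horner steps 3 → 4 → 0, so m(5) = 0.
  α_3 = 1: Horner steps 3 → 6 → 0, so m(1) = 0.
  α_4 = 2: Horner steps 3 → 2 → 5, so m(2) = 5.
  α_5 = 3: Horner steps 3 → 5 → 2, so m(3) = 2.
Codeword c = [1, 0, 0, 5, 2] ∈ F_7^5.


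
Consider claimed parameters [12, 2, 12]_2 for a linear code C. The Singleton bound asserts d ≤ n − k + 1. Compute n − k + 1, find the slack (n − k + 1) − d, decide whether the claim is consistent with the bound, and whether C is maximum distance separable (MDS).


Singleton RHS = n − k + 1 = 11, slack = -1, bound violated (no such code; not MDS).

Singleton bound: d ≤ n − k + 1.
Here n = 12, k = 2, so n − k + 1 = 11.
Given d = 12, check d ≤ 11: NO.
Slack = (n − k + 1) − d = -1.
The slack is negative: d = 12 exceeds n − k + 1 = 11 by 1, so the Singleton bound is violated and no linear [12, 2, 12]_2 code can exist. In particular it is not MDS (MDS requires d = n − k + 1 exactly).
Description: the claimed parameters are [12, 2, 12]_2; such a code would be impossible (violates the Singleton bound).


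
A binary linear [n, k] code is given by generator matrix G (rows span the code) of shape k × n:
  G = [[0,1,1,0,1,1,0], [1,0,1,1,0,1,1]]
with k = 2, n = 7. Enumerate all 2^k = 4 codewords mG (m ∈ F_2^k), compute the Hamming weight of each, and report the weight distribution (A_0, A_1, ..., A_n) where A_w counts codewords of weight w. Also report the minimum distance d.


Weight distribution: A_0 = 1, A_4 = 1, A_5 = 2. Minimum distance d = 4.

Enumerate all 2^2 = 4 messages m ∈ F_2^2.
For each, compute codeword c = mG in F_2^7, then tally its weight.
  m = 00 → c = 0000000, weight = 0.
  m = 10 → c = 0110110, weight = 4.
  m = 01 → c = 1011011, weight = 5.
  m = 11 → c = 1101101, weight = 5.
Tally weights:
  weight 0: 1 codewords.
  weight 4: 1 codewords.
  weight 5: 2 codewords.
Minimum distance d = smallest w > 0 with A_w > 0 = 4.
Sanity: Σ A_w = 4 = 2^2 = 4 ✓.


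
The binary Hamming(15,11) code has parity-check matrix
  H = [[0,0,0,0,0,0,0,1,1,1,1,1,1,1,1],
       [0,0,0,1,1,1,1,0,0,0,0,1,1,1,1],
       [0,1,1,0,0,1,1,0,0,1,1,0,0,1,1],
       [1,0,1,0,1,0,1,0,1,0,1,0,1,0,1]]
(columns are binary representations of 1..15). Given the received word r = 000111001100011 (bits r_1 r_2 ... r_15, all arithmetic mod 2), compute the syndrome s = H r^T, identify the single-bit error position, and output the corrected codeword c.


s = (0, 1, 0, 1)^T, error position = 5, corrected codeword c = 000101001100011

Compute s = H r^T mod 2 one row at a time:
  s_1 = 0 + 1 + 1 + 0 + 0 + 0 + 1 + 1 = 4 ≡ 0 (mod 2).
  s_2 = 1 + 1 + 1 + 0 + 0 + 0 + 1 + 1 = 5 ≡ 1 (mod 2).
  s_3 = 0 + 0 + 1 + 0 + 1 + 0 + 1 + 1 = 4 ≡ 0 (mod 2).
  s_4 = 0 + 0 + 1 + 0 + 1 + 0 + 0 + 1 = 3 ≡ 1 (mod 2).
s = (0, 1, 0, 1)^T — this equals column 5 of H (binary 0101), so error is at position 5.
Correct: flip bit 5 of r = 000111001100011 to get c = 000101001100011.


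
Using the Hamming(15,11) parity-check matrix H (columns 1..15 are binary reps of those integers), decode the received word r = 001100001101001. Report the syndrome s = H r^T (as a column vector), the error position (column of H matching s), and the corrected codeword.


s = (0, 1, 1, 1)^T, error position = 7, corrected codeword c = 001100101101001

Compute s = H r^T mod 2 one row at a time:
  s_1 = 0 + 1 + 1 + 0 + 1 + 0 + 0 + 1 = 4 ≡ 0 (mod 2).
  s_2 = 1 + 0 + 0 + 0 + 1 + 0 + 0 + 1 = 3 ≡ 1 (mod 2).
  s_3 = 0 + 1 + 0 + 0 + 1 + 0 + 0 + 1 = 3 ≡ 1 (mod 2).
  s_4 = 0 + 1 + 0 + 0 + 1 + 0 + 0 + 1 = 3 ≡ 1 (mod 2).
s = (0, 1, 1, 1)^T — this equals column 7 of H (binary 0111), so error is at position 7.
Correct: flip bit 7 of r = 001100001101001 to get c = 001100101101001.


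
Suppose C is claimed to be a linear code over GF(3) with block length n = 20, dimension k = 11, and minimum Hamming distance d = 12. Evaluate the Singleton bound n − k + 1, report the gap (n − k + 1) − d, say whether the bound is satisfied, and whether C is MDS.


Singleton RHS = n − k + 1 = 10, slack = -2, bound violated (no such code; not MDS).

Singleton bound: d ≤ n − k + 1.
Here n = 20, k = 11, so n − k + 1 = 10.
Given d = 12, check d ≤ 10: NO.
Slack = (n − k + 1) − d = -2.
The slack is negative: d = 12 exceeds n − k + 1 = 10 by 2, so the Singleton bound is violated and no linear [20, 11, 12]_3 code can exist. In particular it is not MDS (MDS requires d = n − k + 1 exactly).
Description: the claimed parameters are [20, 11, 12]_3; such a code would be impossible (violates the Singleton bound).


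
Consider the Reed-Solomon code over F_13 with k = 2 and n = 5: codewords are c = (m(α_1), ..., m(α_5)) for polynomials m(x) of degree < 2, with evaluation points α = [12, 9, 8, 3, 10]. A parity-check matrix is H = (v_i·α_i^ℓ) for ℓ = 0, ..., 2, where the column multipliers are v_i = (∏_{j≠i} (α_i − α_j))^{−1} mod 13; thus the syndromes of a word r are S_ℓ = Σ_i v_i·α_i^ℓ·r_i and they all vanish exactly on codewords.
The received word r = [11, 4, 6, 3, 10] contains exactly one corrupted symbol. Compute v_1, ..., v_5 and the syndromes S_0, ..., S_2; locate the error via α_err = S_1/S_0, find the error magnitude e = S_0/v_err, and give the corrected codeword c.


S = (9, 12, 3), error at position 5, error magnitude e = 8, c = [11, 4, 6, 3, 2].

Step 1: column multipliers v_i = (∏_{j≠i}(α_i − α_j))^{−1} mod 13.
  i = 1 (α = 12): (12−9)(12−8)(12−3)(12−10) = 3·4·9·2 = 216 ≡ 8, so v_1 = 8^{−1} = 5 (mod 13).
  i = 2 (α = 9): (9−12)(9−8)(9−3)(9−10) = (−3)·1·6·(−1) = 18 ≡ 5, so v_2 = 5^{−1} = 8 (mod 13).
  i = 3 (α = 8): (8−12)(8−9)(8−3)(8−10) = (−4)·(−1)·5·(−2) = −40 ≡ 12, so v_3 = 12^{−1} = 12 (mod 13).
  i = 4 (α = 3): (3−12)(3−9)(3−8)(3−10) = (−9)·(−6)·(−5)·(−7) = 1890 ≡ 5, so v_4 = 5^{−1} = 8 (mod 13).
  i = 5 (α = 10): (10−12)(10−9)(10−8)(10−3) = (−2)·1·2·7 = −28 ≡ 11, so v_5 = 11^{−1} = 6 (mod 13).
  v = [5, 8, 12, 8, 6].
Step 2: syndromes of r = [11, 4, 6, 3, 10] (all sums mod 13).
  S_0 = Σ v_i r_i = 5·11 + 8·4 + 12·6 + 8·3 + 6·10 = 243 ≡ 9.
  S_1 = Σ v_i α_i r_i = 5·12·11 + 8·9·4 + 12·8·6 + 8·3·3 + 6·10·10 = 2196 ≡ 12.
  α_i^2 mod 13 = [1, 3, 12, 9, 9].
  S_2 = Σ v_i α_i^2 r_i = 5·1·11 + 8·3·4 + 12·12·6 + 8·9·3 + 6·9·10 = 1771 ≡ 3.
  S = (9, 12, 3) ≠ 0, so r is not a codeword (an error is present).
Step 3: locate the error. For a single error e at position i, S_ℓ = v_i·e·α_i^ℓ, so α_err = S_1/S_0.
  S_0^{−1} = 9^{−1} = 3 (mod 13), so α_err = 12·3 = 36 ≡ 10 = α_5. Error position i = 5.
  Consistency check: S_2/S_1 = 3·12 = 36 ≡ 10 = α_err ✓ (single-error assumption holds).
Step 4: error magnitude e = S_0/v_5 = S_0·∏_{j≠5}(α_5 − α_j) = 9·11 = 99 ≡ 8 (mod 13).
Step 5: correct position 5: c_5 = r_5 − e = 10 − 8 ≡ 2 (mod 13). Hence c = [11, 4, 6, 3, 2].
  Check: interpolating c through the α_i gives m(x) = 9 + 11·x (degree < 2) with m(α_i) = c_i for every i, so c is indeed a codeword.


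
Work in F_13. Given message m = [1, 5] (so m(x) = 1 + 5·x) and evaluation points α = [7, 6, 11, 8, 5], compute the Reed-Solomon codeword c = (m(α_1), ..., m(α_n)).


c = [10, 5, 4, 2, 0]

Message polynomial: m(x) = 1 + 5·x (mod 13).
For each evaluation point α_i, compute m(α_i) mod 13:
  α_1 = 7: Horner steps 5 → 10, so m(7) = 10.
  α_2 = 6: Horner steps 5 → 5, so m(6) = 5.
  α_3 = 11: Horner steps 5 → 4, so m(11) = 4.
  α_4 = 8: Horner steps 5 → 2, so m(8) = 2.
  α_5 = 5: Horner steps 5 → 0, so m(5) = 0.
Codeword c = [10, 5, 4, 2, 0] ∈ F_13^5.


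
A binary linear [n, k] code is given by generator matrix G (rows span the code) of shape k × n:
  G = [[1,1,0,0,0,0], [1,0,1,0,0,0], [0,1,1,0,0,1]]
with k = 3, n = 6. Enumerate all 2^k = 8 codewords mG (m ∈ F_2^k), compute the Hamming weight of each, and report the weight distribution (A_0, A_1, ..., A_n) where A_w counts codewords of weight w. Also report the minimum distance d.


Weight distribution: A_0 = 1, A_1 = 1, A_2 = 3, A_3 = 3. Minimum distance d = 1.

Enumerate all 2^3 = 8 messages m ∈ F_2^3.
For each, compute codeword c = mG in F_2^6, then tally its weight.
  m = 000 → c = 000000, weight = 0.
  m = 100 → c = 110000, weight = 2.
  m = 010 → c = 101000, weight = 2.
  m = 110 → c = 011000, weight = 2.
  m = 001 → c = 011001, weight = 3.
  m = 101 → c = 101001, weight = 3.
  m = 011 → c = 110001, weight = 3.
  m = 111 → c = 000001, weight = 1.
Tally weights:
  weight 0: 1 codewords.
  weight 1: 1 codewords.
  weight 2: 3 codewords.
  weight 3: 3 codewords.
Minimum distance d = smallest w > 0 with A_w > 0 = 1.
Sanity: Σ A_w = 8 = 2^3 = 8 ✓.


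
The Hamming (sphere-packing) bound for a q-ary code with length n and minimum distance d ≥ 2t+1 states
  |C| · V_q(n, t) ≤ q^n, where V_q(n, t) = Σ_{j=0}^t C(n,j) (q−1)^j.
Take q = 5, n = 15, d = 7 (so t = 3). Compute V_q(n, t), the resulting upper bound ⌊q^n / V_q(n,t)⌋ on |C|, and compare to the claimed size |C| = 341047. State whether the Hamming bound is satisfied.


V_q(n, t) = 30861, q^n = 30517578125, Hamming bound = 988871, |C| = 341047 ≤ bound (satisfied).

Step 1: Compute V_q(n, t) = Σ_{j=0}^3 C(n, j) (q−1)^j.
  j = 0: C(15,0)·(4)^0 = 1·1 = 1.
  j = 1: C(15,1)·(4)^1 = 15·4 = 60.
  j = 2: C(15,2)·(4)^2 = 105·16 = 1680.
  j = 3: C(15,3)·(4)^3 = 455·64 = 29120.
  V_q(n, t) = 1 + 60 + 1680 + 29120 = 30861.
Step 2: q^n = 5^15 = 30517578125.
Step 3: Hamming bound ⌊q^n / V_q(n,t)⌋ = ⌊30517578125/30861⌋ = 988871.
Step 4: Compare |C| = 341047 to 988871: satisfied.
The claimed |C| lies below the Hamming bound.


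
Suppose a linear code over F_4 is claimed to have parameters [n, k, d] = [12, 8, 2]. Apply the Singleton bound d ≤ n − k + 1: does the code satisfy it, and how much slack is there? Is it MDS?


Singleton RHS = n − k + 1 = 5, slack = 3, bound satisfied, not MDS.

Singleton bound: d ≤ n − k + 1.
Here n = 12, k = 8, so n − k + 1 = 5.
Given d = 2, check d ≤ 5: YES.
Slack = (n − k + 1) − d = 3.
The code is NOT MDS (slack = 3 > 0).
Description: the claimed parameters are [12, 8, 2]_4; such a code would be non-MDS.


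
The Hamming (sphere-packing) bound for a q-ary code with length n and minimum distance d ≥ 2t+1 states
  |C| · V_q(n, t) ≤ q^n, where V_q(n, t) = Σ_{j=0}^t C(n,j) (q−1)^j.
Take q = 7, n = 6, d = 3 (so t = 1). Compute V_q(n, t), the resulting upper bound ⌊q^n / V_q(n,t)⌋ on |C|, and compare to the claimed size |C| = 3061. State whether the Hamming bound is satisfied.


V_q(n, t) = 37, q^n = 117649, Hamming bound = 3179, |C| = 3061 ≤ bound (satisfied).

Step 1: Compute V_q(n, t) = Σ_{j=0}^1 C(n, j) (q−1)^j.
  j = 0: C(6,0)·(6)^0 = 1·1 = 1.
  j = 1: C(6,1)·(6)^1 = 6·6 = 36.
  V_q(n, t) = 1 + 36 = 37.
Step 2: q^n = 7^6 = 117649.
Step 3: Hamming bound ⌊q^n / V_q(n,t)⌋ = ⌊117649/37⌋ = 3179.
Step 4: Compare |C| = 3061 to 3179: satisfied.
The claimed |C| lies below the Hamming bound.


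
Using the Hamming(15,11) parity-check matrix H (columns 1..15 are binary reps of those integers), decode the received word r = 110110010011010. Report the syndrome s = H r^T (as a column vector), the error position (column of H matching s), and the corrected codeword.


s = (0, 0, 1, 1)^T, error position = 3, corrected codeword c = 111110010011010

Compute s = H r^T mod 2 one row at a time:
  s_1 = 1 + 0 + 0 + 1 + 1 + 0 + 1 + 0 = 4 ≡ 0 (mod 2).
  s_2 = 1 + 1 + 0 + 0 + 1 + 0 + 1 + 0 = 4 ≡ 0 (mod 2).
  s_3 = 1 + 0 + 0 + 0 + 0 + 1 + 1 + 0 = 3 ≡ 1 (mod 2).
  s_4 = 1 + 0 + 1 + 0 + 0 + 1 + 0 + 0 = 3 ≡ 1 (mod 2).
s = (0, 0, 1, 1)^T — this equals column 3 of H (binary 0011), so error is at position 3.
Correct: flip bit 3 of r = 110110010011010 to get c = 111110010011010.


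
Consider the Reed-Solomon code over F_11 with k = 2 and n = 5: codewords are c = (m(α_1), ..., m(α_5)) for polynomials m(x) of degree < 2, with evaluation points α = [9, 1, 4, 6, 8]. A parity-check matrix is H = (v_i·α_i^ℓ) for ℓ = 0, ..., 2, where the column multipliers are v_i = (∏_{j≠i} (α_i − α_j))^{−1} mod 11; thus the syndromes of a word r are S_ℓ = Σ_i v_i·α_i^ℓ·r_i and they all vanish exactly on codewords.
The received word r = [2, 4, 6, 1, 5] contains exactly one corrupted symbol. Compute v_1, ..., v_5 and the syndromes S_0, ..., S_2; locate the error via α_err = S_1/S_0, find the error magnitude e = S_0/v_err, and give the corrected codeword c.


S = (9, 10, 5), error at position 4, error magnitude e = 1, c = [2, 4, 6, 0, 5].

Step 1: column multipliers v_i = (∏_{j≠i}(α_i − α_j))^{−1} mod 11.
  i = 1 (α = 9): (9−1)(9−4)(9−6)(9−8) = 8·5·3·1 = 120 ≡ 10, so v_1 = 10^{−1} = 10 (mod 11).
  i = 2 (α = 1): (1−9)(1−4)(1−6)(1−8) = (−8)·(−3)·(−5)·(−7) = 840 ≡ 4, so v_2 = 4^{−1} = 3 (mod 11).
  i = 3 (α = 4): (4−9)(4−1)(4−6)(4−8) = (−5)·3·(−2)·(−4) = −120 ≡ 1, so v_3 = 1^{−1} = 1 (mod 11).
  i = 4 (α = 6): (6−9)(6−1)(6−4)(6−8) = (−3)·5·2·(−2) = 60 ≡ 5, so v_4 = 5^{−1} = 9 (mod 11).
  i = 5 (α = 8): (8−9)(8−1)(8−4)(8−6) = (−1)·7·4·2 = −56 ≡ 10, so v_5 = 10^{−1} = 10 (mod 11).
  v = [10, 3, 1, 9, 10].
Step 2: syndromes of r = [2, 4, 6, 1, 5] (all sums mod 11).
  S_0 = Σ v_i r_i = 10·2 + 3·4 + 1·6 + 9·1 + 10·5 = 97 ≡ 9.
  S_1 = Σ v_i α_i r_i = 10·9·2 + 3·1·4 + 1·4·6 + 9·6·1 + 10·8·5 = 670 ≡ 10.
  α_i^2 mod 11 = [4, 1, 5, 3, 9].
  S_2 = Σ v_i α_i^2 r_i = 10·4·2 + 3·1·4 + 1·5·6 + 9·3·1 + 10·9·5 = 599 ≡ 5.
  S = (9, 10, 5) ≠ 0, so r is not a codeword (an error is present).
Step 3: locate the error. For a single error e at position i, S_ℓ = v_i·e·α_i^ℓ, so α_err = S_1/S_0.
  S_0^{−1} = 9^{−1} = 5 (mod 11), so α_err = 10·5 = 50 ≡ 6 = α_4. Error position i = 4.
  Consistency check: S_2/S_1 = 5·10 = 50 ≡ 6 = α_err ✓ (single-error assumption holds).
Step 4: error magnitude e = S_0/v_4 = S_0·∏_{j≠4}(α_4 − α_j) = 9·5 = 45 ≡ 1 (mod 11).
Step 5: correct position 4: c_4 = r_4 − e = 1 − 1 ≡ 0 (mod 11). Hence c = [2, 4, 6, 0, 5].
  Check: interpolating c through the α_i gives m(x) = 7 + 8·x (degree < 2) with m(α_i) = c_i for every i, so c is indeed a codeword.


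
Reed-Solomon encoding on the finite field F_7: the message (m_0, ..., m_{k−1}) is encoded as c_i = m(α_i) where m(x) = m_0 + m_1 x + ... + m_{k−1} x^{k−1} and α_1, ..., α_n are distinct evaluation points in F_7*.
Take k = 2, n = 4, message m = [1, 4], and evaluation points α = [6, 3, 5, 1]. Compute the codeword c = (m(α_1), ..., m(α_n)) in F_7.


c = [4, 6, 0, 5]

Message polynomial: m(x) = 1 + 4·x (mod 7).
For each evaluation point α_i, compute m(α_i) mod 7:
  α_1 = 6: Horner steps 4 → 4, so m(6) = 4.
  α_2 = 3: Horner steps 4 → 6, so m(3) = 6.
  α_3 = 5: Horner steps 4 → 0, so m(5) = 0.
  α_4 = 1: Horner steps 4 → 5, so m(1) = 5.
Codeword c = [4, 6, 0, 5] ∈ F_7^4.


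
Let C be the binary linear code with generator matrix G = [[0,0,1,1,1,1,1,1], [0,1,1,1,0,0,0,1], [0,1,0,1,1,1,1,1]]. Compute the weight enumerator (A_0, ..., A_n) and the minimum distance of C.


Weight distribution: A_0 = 1, A_2 = 2, A_4 = 3, A_6 = 2. Minimum distance d = 2.

Enumerate all 2^3 = 8 messages m ∈ F_2^3.
For each, compute codeword c = mG in F_2^8, then tally its weight.
  m = 000 → c = 00000000, weight = 0.
  m = 100 → c = 00111111, weight = 6.
  m = 010 → c = 01110001, weight = 4.
  m = 110 → c = 01001110, weight = 4.
  m = 001 → c = 01011111, weight = 6.
  m = 101 → c = 01100000, weight = 2.
  m = 011 → c = 00101110, weight = 4.
  m = 111 → c = 00010001, weight = 2.
Tally weights:
  weight 0: 1 codewords.
  weight 2: 2 codewords.
  weight 4: 3 codewords.
  weight 6: 2 codewords.
Minimum distance d = smallest w > 0 with A_w > 0 = 2.
Sanity: Σ A_w = 8 = 2^3 = 8 ✓.


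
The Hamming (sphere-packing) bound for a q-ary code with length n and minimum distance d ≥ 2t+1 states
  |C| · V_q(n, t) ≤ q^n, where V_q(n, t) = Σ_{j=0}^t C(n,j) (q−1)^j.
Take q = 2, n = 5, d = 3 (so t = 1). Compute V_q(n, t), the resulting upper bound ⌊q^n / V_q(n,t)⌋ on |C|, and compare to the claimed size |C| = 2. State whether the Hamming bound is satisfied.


V_q(n, t) = 6, q^n = 32, Hamming bound = 5, |C| = 2 ≤ bound (satisfied).

Step 1: Compute V_q(n, t) = Σ_{j=0}^1 C(n, j) (q−1)^j.
  j = 0: C(5,0)·(1)^0 = 1·1 = 1.
  j = 1: C(5,1)·(1)^1 = 5·1 = 5.
  V_q(n, t) = 1 + 5 = 6.
Step 2: q^n = 2^5 = 32.
Step 3: Hamming bound ⌊q^n / V_q(n,t)⌋ = ⌊32/6⌋ = 5.
Step 4: Compare |C| = 2 to 5: satisfied.
The claimed |C| lies below the Hamming bound.


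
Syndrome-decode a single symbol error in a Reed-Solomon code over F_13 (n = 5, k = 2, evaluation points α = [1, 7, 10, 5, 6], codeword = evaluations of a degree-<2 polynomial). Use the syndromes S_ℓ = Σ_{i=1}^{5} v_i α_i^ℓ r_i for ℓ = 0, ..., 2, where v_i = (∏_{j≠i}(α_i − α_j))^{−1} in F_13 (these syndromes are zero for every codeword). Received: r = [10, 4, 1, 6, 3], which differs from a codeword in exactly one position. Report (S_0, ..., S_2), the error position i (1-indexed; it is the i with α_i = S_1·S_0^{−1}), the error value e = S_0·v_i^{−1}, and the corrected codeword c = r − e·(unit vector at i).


S = (9, 2, 12), error at position 5, error magnitude e = 11, c = [10, 4, 1, 6, 5].

Step 1: column multipliers v_i = (∏_{j≠i}(α_i − α_j))^{−1} mod 13.
  i = 1 (α = 1): (1−7)(1−10)(1−5)(1−6) = (−6)·(−9)·(−4)·(−5) = 1080 ≡ 1, so v_1 = 1^{−1} = 1 (mod 13).
  i = 2 (α = 7): (7−1)(7−10)(7−5)(7−6) = 6·(−3)·2·1 = −36 ≡ 3, so v_2 = 3^{−1} = 9 (mod 13).
  i = 3 (α = 10): (10−1)(10−7)(10−5)(10−6) = 9·3·5·4 = 540 ≡ 7, so v_3 = 7^{−1} = 2 (mod 13).
  i = 4 (α = 5): (5−1)(5−7)(5−10)(5−6) = 4·(−2)·(−5)·(−1) = −40 ≡ 12, so v_4 = 12^{−1} = 12 (mod 13).
  i = 5 (α = 6): (6−1)(6−7)(6−10)(6−5) = 5·(−1)·(−4)·1 = 20 ≡ 7, so v_5 = 7^{−1} = 2 (mod 13).
  v = [1, 9, 2, 12, 2].
Step 2: syndromes of r = [10, 4, 1, 6, 3] (all sums mod 13).
  S_0 = Σ v_i r_i = 1·10 + 9·4 + 2·1 + 12·6 + 2·3 = 126 ≡ 9.
  S_1 = Σ v_i α_i r_i = 1·1·10 + 9·7·4 + 2·10·1 + 12·5·6 + 2·6·3 = 678 ≡ 2.
  α_i^2 mod 13 = [1, 10, 9, 12, 10].
  S_2 = Σ v_i α_i^2 r_i = 1·1·10 + 9·10·4 + 2·9·1 + 12·12·6 + 2·10·3 = 1312 ≡ 12.
  S = (9, 2, 12) ≠ 0, so r is not a codeword (an error is present).
Step 3: locate the error. For a single error e at position i, S_ℓ = v_i·e·α_i^ℓ, so α_err = S_1/S_0.
  S_0^{−1} = 9^{−1} = 3 (mod 13), so α_err = 2·3 = 6 ≡ 6 = α_5. Error position i = 5.
  Consistency check: S_2/S_1 = 12·7 = 84 ≡ 6 = α_err ✓ (single-error assumption holds).
Step 4: error magnitude e = S_0/v_5 = S_0·∏_{j≠5}(α_5 − α_j) = 9·7 = 63 ≡ 11 (mod 13).
Step 5: correct position 5: c_5 = r_5 − e = 3 − 11 ≡ 5 (mod 13). Hence c = [10, 4, 1, 6, 5].
  Check: interpolating c through the α_i gives m(x) = 11 + 12·x (degree < 2) with m(α_i) = c_i for every i, so c is indeed a codeword.


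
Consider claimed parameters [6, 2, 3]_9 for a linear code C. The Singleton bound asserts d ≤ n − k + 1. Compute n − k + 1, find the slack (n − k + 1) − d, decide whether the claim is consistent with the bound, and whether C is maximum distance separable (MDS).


Singleton RHS = n − k + 1 = 5, slack = 2, bound satisfied, not MDS.

Singleton bound: d ≤ n − k + 1.
Here n = 6, k = 2, so n − k + 1 = 5.
Given d = 3, check d ≤ 5: YES.
Slack = (n − k + 1) − d = 2.
The code is NOT MDS (slack = 2 > 0).
Description: the claimed parameters are [6, 2, 3]_9; such a code would be non-MDS.


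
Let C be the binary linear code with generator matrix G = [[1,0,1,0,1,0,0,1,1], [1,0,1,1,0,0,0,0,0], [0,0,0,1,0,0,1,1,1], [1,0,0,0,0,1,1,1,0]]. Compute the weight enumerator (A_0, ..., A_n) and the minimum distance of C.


Weight distribution: A_0 = 1, A_2 = 1, A_3 = 2, A_4 = 5, A_5 = 6, A_6 = 1. Minimum distance d = 2.

Enumerate all 2^4 = 16 messages m ∈ F_2^4.
For each, compute codeword c = mG in F_2^9, then tally its weight.
  m = 0000 → c = 000000000, weight = 0.
  m = 1000 → c = 101010011, weight = 5.
  m = 0100 → c = 101100000, weight = 3.
  m = 1100 → c = 000110011, weight = 4.
  m = 0010 → c = 000100111, weight = 4.
  m = 1010 → c = 101110100, weight = 5.
  m = 0110 → c = 101000111, weight = 5.
  m = 1110 → c = 000010100, weight = 2.
  m = 0001 → c = 100001110, weight = 4.
  m = 1001 → c = 001011101, weight = 5.
  m = 0101 → c = 001101110, weight = 5.
  m = 1101 → c = 100111101, weight = 6.
  m = 0011 → c = 100101001, weight = 4.
  m = 1011 → c = 001111010, weight = 5.
  m = 0111 → c = 001001001, weight = 3.
  m = 1111 → c = 100011010, weight = 4.
Tally weights:
  weight 0: 1 codewords.
  weight 2: 1 codewords.
  weight 3: 2 codewords.
  weight 4: 5 codewords.
  weight 5: 6 codewords.
  weight 6: 1 codewords.
Minimum distance d = smallest w > 0 with A_w > 0 = 2.
Sanity: Σ A_w = 16 = 2^4 = 16 ✓.


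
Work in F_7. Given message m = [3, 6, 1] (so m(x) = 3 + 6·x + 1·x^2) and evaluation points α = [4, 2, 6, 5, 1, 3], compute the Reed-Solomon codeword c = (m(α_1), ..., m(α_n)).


c = [1, 5, 5, 2, 3, 2]

Message polynomial: m(x) = 3 + 6·x + 1·x^2 (mod 7).
For each evaluation point α_i, compute m(α_i) mod 7:
  α_1 = 4: Horner steps 1 → 3 → 1, so m(4) = 1.
  α_2 = 2: Horner steps 1 → 1 → 5, so m(2) = 5.
  α_3 = 6: Horner steps 1 → 5 → 5, so m(6) = 5.
  α_4 = 5: Horner steps 1 → 4 → 2, so m(5) = 2.
  α_5 = 1: Horner steps 1 → 0 → 3, so m(1) = 3.
  α_6 = 3: Horner steps 1 → 2 → 2, so m(3) = 2.
Codeword c = [1, 5, 5, 2, 3, 2] ∈ F_7^6.


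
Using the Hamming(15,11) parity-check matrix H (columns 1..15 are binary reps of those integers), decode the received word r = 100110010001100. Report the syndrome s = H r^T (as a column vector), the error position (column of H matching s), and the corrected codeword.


s = (1, 0, 0, 1)^T, error position = 9, corrected codeword c = 100110011001100

Compute s = H r^T mod 2 one row at a time:
  s_1 = 1 + 0 + 0 + 0 + 1 + 1 + 0 + 0 = 3 ≡ 1 (mod 2).
  s_2 = 1 + 1 + 0 + 0 + 1 + 1 + 0 + 0 = 4 ≡ 0 (mod 2).
  s_3 = 0 + 0 + 0 + 0 + 0 + 0 + 0 + 0 = 0 ≡ 0 (mod 2).
  s_4 = 1 + 0 + 1 + 0 + 0 + 0 + 1 + 0 = 3 ≡ 1 (mod 2).
s = (1, 0, 0, 1)^T — this equals column 9 of H (binary 1001), so error is at position 9.
Correct: flip bit 9 of r = 100110010001100 to get c = 100110011001100.


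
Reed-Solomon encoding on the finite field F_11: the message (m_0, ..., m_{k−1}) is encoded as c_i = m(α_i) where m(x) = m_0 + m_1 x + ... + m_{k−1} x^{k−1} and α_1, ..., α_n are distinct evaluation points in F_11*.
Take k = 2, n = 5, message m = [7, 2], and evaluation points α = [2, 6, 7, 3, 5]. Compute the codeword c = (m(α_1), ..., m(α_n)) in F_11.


c = [0, 8, 10, 2, 6]

Message polynomial: m(x) = 7 + 2·x (mod 11).
For each evaluation point α_i, compute m(α_i) mod 11:
  α_1 = 2: Horner steps 2 → 0, so m(2) = 0.
  α_2 = 6: Horner steps 2 → 8, so m(6) = 8.
  α_3 = 7: Horner steps 2 → 10, so m(7) = 10.
  α_4 = 3: Horner steps 2 → 2, so m(3) = 2.
  α_5 = 5: Horner steps 2 → 6, so m(5) = 6.
Codeword c = [0, 8, 10, 2, 6] ∈ F_11^5.


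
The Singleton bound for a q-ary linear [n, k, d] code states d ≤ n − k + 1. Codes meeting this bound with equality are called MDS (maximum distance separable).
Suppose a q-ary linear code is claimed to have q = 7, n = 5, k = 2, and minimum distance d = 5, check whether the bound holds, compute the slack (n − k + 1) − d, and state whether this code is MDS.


Singleton RHS = n − k + 1 = 4, slack = -1, bound violated (no such code; not MDS).

Singleton bound: d ≤ n − k + 1.
Here n = 5, k = 2, so n − k + 1 = 4.
Given d = 5, check d ≤ 4: NO.
Slack = (n − k + 1) − d = -1.
The slack is negative: d = 5 exceeds n − k + 1 = 4 by 1, so the Singleton bound is violated and no linear [5, 2, 5]_7 code can exist. In particular it is not MDS (MDS requires d = n − k + 1 exactly).
Description: the claimed parameters are [5, 2, 5]_7; such a code would be impossible (violates the Singleton bound).


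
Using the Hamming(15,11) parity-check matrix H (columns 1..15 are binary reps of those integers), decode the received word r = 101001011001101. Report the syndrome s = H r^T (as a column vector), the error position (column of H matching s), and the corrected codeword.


s = (1, 0, 1, 1)^T, error position = 11, corrected codeword c = 101001011011101

Compute s = H r^T mod 2 one row at a time:
  s_1 = 1 + 1 + 0 + 0 + 1 + 1 + 0 + 1 = 5 ≡ 1 (mod 2).
  s_2 = 0 + 0 + 1 + 0 + 1 + 1 + 0 + 1 = 4 ≡ 0 (mod 2).
  s_3 = 0 + 1 + 1 + 0 + 0 + 0 + 0 + 1 = 3 ≡ 1 (mod 2).
  s_4 = 1 + 1 + 0 + 0 + 1 + 0 + 1 + 1 = 5 ≡ 1 (mod 2).
s = (1, 0, 1, 1)^T — this equals column 11 of H (binary 1011), so error is at position 11.
Correct: flip bit 11 of r = 101001011001101 to get c = 101001011011101.


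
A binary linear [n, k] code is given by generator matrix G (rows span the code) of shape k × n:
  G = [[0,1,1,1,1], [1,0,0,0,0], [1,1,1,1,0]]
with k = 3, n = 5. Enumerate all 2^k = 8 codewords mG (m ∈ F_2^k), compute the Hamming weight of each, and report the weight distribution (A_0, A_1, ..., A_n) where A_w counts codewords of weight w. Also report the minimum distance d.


Weight distribution: A_0 = 1, A_1 = 2, A_2 = 1, A_3 = 1, A_4 = 2, A_5 = 1. Minimum distance d = 1.

Enumerate all 2^3 = 8 messages m ∈ F_2^3.
For each, compute codeword c = mG in F_2^5, then tally its weight.
  m = 000 → c = 00000, weight = 0.
  m = 100 → c = 01111, weight = 4.
  m = 010 → c = 10000, weight = 1.
  m = 110 → c = 11111, weight = 5.
  m = 001 → c = 11110, weight = 4.
  m = 101 → c = 10001, weight = 2.
  m = 011 → c = 01110, weight = 3.
  m = 111 → c = 00001, weight = 1.
Tally weights:
  weight 0: 1 codewords.
  weight 1: 2 codewords.
  weight 2: 1 codewords.
  weight 3: 1 codewords.
  weight 4: 2 codewords.
  weight 5: 1 codewords.
Minimum distance d = smallest w > 0 with A_w > 0 = 1.
Sanity: Σ A_w = 8 = 2^3 = 8 ✓.


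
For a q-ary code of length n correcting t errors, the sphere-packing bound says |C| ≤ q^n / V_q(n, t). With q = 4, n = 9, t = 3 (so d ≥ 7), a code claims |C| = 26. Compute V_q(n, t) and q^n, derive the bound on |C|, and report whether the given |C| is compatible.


V_q(n, t) = 2620, q^n = 262144, Hamming bound = 100, |C| = 26 ≤ bound (satisfied).

Step 1: Compute V_q(n, t) = Σ_{j=0}^3 C(n, j) (q−1)^j.
  j = 0: C(9,0)·(3)^0 = 1·1 = 1.
  j = 1: C(9,1)·(3)^1 = 9·3 = 27.
  j = 2: C(9,2)·(3)^2 = 36·9 = 324.
  j = 3: C(9,3)·(3)^3 = 84·27 = 2268.
  V_q(n, t) = 1 + 27 + 324 + 2268 = 2620.
Step 2: q^n = 4^9 = 262144.
Step 3: Hamming bound ⌊q^n / V_q(n,t)⌋ = ⌊262144/2620⌋ = 100.
Step 4: Compare |C| = 26 to 100: satisfied.
The claimed |C| lies below the Hamming bound.


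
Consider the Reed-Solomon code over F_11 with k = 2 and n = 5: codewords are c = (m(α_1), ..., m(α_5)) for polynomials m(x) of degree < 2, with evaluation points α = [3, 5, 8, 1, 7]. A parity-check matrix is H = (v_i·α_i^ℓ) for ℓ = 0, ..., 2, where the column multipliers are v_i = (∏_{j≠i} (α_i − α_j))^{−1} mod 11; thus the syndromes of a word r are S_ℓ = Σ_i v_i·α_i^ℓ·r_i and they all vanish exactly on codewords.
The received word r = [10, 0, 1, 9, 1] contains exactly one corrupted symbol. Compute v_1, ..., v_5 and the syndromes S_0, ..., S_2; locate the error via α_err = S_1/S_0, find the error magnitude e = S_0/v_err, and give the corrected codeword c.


S = (10, 3, 2), error at position 3, error magnitude e = 5, c = [10, 0, 7, 9, 1].

Step 1: column multipliers v_i = (∏_{j≠i}(α_i − α_j))^{−1} mod 11.
  i = 1 (α = 3): (3−5)(3−8)(3−1)(3−7) = (−2)·(−5)·2·(−4) = −80 ≡ 8, so v_1 = 8^{−1} = 7 (mod 11).
  i = 2 (α = 5): (5−3)(5−8)(5−1)(5−7) = 2·(−3)·4·(−2) = 48 ≡ 4, so v_2 = 4^{−1} = 3 (mod 11).
  i = 3 (α = 8): (8−3)(8−5)(8−1)(8−7) = 5·3·7·1 = 105 ≡ 6, so v_3 = 6^{−1} = 2 (mod 11).
  i = 4 (α = 1): (1−3)(1−5)(1−8)(1−7) = (−2)·(−4)·(−7)·(−6) = 336 ≡ 6, so v_4 = 6^{−1} = 2 (mod 11).
  i = 5 (α = 7): (7−3)(7−5)(7−8)(7−1) = 4·2·(−1)·6 = −48 ≡ 7, so v_5 = 7^{−1} = 8 (mod 11).
  v = [7, 3, 2, 2, 8].
Step 2: syndromes of r = [10, 0, 1, 9, 1] (all sums mod 11).
  S_0 = Σ v_i r_i = 7·10 + 3·0 + 2·1 + 2·9 + 8·1 = 98 ≡ 10.
  S_1 = Σ v_i α_i r_i = 7·3·10 + 3·5·0 + 2·8·1 + 2·1·9 + 8·7·1 = 300 ≡ 3.
  α_i^2 mod 11 = [9, 3, 9, 1, 5].
  S_2 = Σ v_i α_i^2 r_i = 7·9·10 + 3·3·0 + 2·9·1 + 2·1·9 + 8·5·1 = 706 ≡ 2.
  S = (10, 3, 2) ≠ 0, so r is not a codeword (an error is present).
Step 3: locate the error. For a single error e at position i, S_ℓ = v_i·e·α_i^ℓ, so α_err = S_1/S_0.
  S_0^{−1} = 10^{−1} = 10 (mod 11), so α_err = 3·10 = 30 ≡ 8 = α_3. Error position i = 3.
  Consistency check: S_2/S_1 = 2·4 = 8 ≡ 8 = α_err ✓ (single-error assumption holds).
Step 4: error magnitude e = S_0/v_3 = S_0·∏_{j≠3}(α_3 − α_j) = 10·6 = 60 ≡ 5 (mod 11).
Step 5: correct position 3: c_3 = r_3 − e = 1 − 5 ≡ 7 (mod 11). Hence c = [10, 0, 7, 9, 1].
  Check: interpolating c through the α_i gives m(x) = 3 + 6·x (degree < 2) with m(α_i) = c_i for every i, so c is indeed a codeword.


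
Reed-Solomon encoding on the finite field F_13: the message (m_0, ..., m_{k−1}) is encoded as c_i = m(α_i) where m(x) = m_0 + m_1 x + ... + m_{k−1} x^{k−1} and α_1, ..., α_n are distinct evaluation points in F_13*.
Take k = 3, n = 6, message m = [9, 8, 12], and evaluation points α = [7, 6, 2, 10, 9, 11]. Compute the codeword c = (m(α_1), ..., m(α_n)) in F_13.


c = [3, 8, 8, 2, 0, 2]

Message polynomial: m(x) = 9 + 8·x + 12·x^2 (mod 13).
For each evaluation point α_i, compute m(α_i) mod 13:
  α_1 = 7: Horner steps 12 → 1 → 3, so m(7) = 3.
  α_2 = 6: Horner steps 12 → 2 → 8, so m(6) = 8.
  α_3 = 2: Horner steps 12 → 6 → 8, so m(2) = 8.
  α_4 = 10: Horner steps 12 → 11 → 2, so m(10) = 2.
  α_5 = 9: Horner steps 12 → 12 → 0, so m(9) = 0.
  α_6 = 11: Horner steps 12 → 10 → 2, so m(11) = 2.
Codeword c = [3, 8, 8, 2, 0, 2] ∈ F_13^6.


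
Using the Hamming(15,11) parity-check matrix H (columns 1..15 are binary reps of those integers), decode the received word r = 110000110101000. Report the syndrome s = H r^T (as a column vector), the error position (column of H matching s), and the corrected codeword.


s = (1, 0, 1, 0)^T, error position = 10, corrected codeword c = 110000110001000

Compute s = H r^T mod 2 one row at a time:
  s_1 = 1 + 0 + 1 + 0 + 1 + 0 + 0 + 0 = 3 ≡ 1 (mod 2).
  s_2 = 0 + 0 + 0 + 1 + 1 + 0 + 0 + 0 = 2 ≡ 0 (mod 2).
  s_3 = 1 + 0 + 0 + 1 + 1 + 0 + 0 + 0 = 3 ≡ 1 (mod 2).
  s_4 = 1 + 0 + 0 + 1 + 0 + 0 + 0 + 0 = 2 ≡ 0 (mod 2).
s = (1, 0, 1, 0)^T — this equals column 10 of H (binary 1010), so error is at position 10.
Correct: flip bit 10 of r = 110000110101000 to get c = 110000110001000.


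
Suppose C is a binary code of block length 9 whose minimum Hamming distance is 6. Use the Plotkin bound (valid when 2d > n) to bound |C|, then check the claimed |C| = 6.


Plotkin bound M ≤ 4; given |C| = 6 > bound (violated).

Check applicability: 2d = 12, n = 9.
2d − n = 3 > 0, so Plotkin applies.
Compute d/(2d−n) = 6/3 ≈ 2.0000.
⌊d/(2d−n)⌋ = 2.
Plotkin bound: M ≤ 2·2 = 4.
Given |C| = 6, check: VIOLATED.
This |C| is above the Plotkin bound, so no binary code with n = 9, d = 6 and 6 codewords exists.


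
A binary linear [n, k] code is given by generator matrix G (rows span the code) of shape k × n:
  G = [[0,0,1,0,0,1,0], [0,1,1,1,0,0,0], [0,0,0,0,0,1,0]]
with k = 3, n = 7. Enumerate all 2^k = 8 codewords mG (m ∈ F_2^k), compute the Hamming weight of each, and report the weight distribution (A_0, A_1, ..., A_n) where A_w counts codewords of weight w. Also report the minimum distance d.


Weight distribution: A_0 = 1, A_1 = 2, A_2 = 2, A_3 = 2, A_4 = 1. Minimum distance d = 1.

Enumerate all 2^3 = 8 messages m ∈ F_2^3.
For each, compute codeword c = mG in F_2^7, then tally its weight.
  m = 000 → c = 0000000, weight = 0.
  m = 100 → c = 0010010, weight = 2.
  m = 010 → c = 0111000, weight = 3.
  m = 110 → c = 0101010, weight = 3.
  m = 001 → c = 0000010, weight = 1.
  m = 101 → c = 0010000, weight = 1.
  m = 011 → c = 0111010, weight = 4.
  m = 111 → c = 0101000, weight = 2.
Tally weights:
  weight 0: 1 codewords.
  weight 1: 2 codewords.
  weight 2: 2 codewords.
  weight 3: 2 codewords.
  weight 4: 1 codewords.
Minimum distance d = smallest w > 0 with A_w > 0 = 1.
Sanity: Σ A_w = 8 = 2^3 = 8 ✓.


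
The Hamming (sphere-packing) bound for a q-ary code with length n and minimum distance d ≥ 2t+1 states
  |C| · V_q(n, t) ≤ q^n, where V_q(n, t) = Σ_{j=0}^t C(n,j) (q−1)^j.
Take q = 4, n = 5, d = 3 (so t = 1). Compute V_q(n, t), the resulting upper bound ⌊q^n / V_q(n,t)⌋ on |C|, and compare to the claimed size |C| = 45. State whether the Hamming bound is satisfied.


V_q(n, t) = 16, q^n = 1024, Hamming bound = 64, |C| = 45 ≤ bound (satisfied).

Step 1: Compute V_q(n, t) = Σ_{j=0}^1 C(n, j) (q−1)^j.
  j = 0: C(5,0)·(3)^0 = 1·1 = 1.
  j = 1: C(5,1)·(3)^1 = 5·3 = 15.
  V_q(n, t) = 1 + 15 = 16.
Step 2: q^n = 4^5 = 1024.
Step 3: Hamming bound ⌊q^n / V_q(n,t)⌋ = ⌊1024/16⌋ = 64.
Step 4: Compare |C| = 45 to 64: satisfied.
The claimed |C| lies below the Hamming bound.


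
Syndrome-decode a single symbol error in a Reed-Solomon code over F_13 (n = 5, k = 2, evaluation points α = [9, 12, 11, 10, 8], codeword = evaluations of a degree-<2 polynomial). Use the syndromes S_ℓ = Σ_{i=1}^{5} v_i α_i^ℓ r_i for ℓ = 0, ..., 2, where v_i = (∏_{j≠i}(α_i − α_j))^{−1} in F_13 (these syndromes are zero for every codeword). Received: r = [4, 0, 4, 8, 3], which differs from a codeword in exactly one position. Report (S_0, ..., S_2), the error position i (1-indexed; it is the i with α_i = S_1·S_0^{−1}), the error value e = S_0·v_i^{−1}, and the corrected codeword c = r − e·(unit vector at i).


S = (10, 12, 4), error at position 1, error magnitude e = 5, c = [12, 0, 4, 8, 3].

Step 1: column multipliers v_i = (∏_{j≠i}(α_i − α_j))^{−1} mod 13.
  i = 1 (α = 9): (9−12)(9−11)(9−10)(9−8) = (−3)·(−2)·(−1)·1 = −6 ≡ 7, so v_1 = 7^{−1} = 2 (mod 13).
  i = 2 (α = 12): (12−9)(12−11)(12−10)(12−8) = 3·1·2·4 = 24 ≡ 11, so v_2 = 11^{−1} = 6 (mod 13).
  i = 3 (α = 11): (11−9)(11−12)(11−10)(11−8) = 2·(−1)·1·3 = −6 ≡ 7, so v_3 = 7^{−1} = 2 (mod 13).
  i = 4 (α = 10): (10−9)(10−12)(10−11)(10−8) = 1·(−2)·(−1)·2 = 4 ≡ 4, so v_4 = 4^{−1} = 10 (mod 13).
  i = 5 (α = 8): (8−9)(8−12)(8−11)(8−10) = (−1)·(−4)·(−3)·(−2) = 24 ≡ 11, so v_5 = 11^{−1} = 6 (mod 13).
  v = [2, 6, 2, 10, 6].
Step 2: syndromes of r = [4, 0, 4, 8, 3] (all sums mod 13).
  S_0 = Σ v_i r_i = 2·4 + 6·0 + 2·4 + 10·8 + 6·3 = 114 ≡ 10.
  S_1 = Σ v_i α_i r_i = 2·9·4 + 6·12·0 + 2·11·4 + 10·10·8 + 6·8·3 = 1104 ≡ 12.
  α_i^2 mod 13 = [3, 1, 4, 9, 12].
  S_2 = Σ v_i α_i^2 r_i = 2·3·4 + 6·1·0 + 2·4·4 + 10·9·8 + 6·12·3 = 992 ≡ 4.
  S = (10, 12, 4) ≠ 0, so r is not a codeword (an error is present).
Step 3: locate the error. For a single error e at position i, S_ℓ = v_i·e·α_i^ℓ, so α_err = S_1/S_0.
  S_0^{−1} = 10^{−1} = 4 (mod 13), so α_err = 12·4 = 48 ≡ 9 = α_1. Error position i = 1.
  Consistency check: S_2/S_1 = 4·12 = 48 ≡ 9 = α_err ✓ (single-error assumption holds).
Step 4: error magnitude e = S_0/v_1 = S_0·∏_{j≠1}(α_1 − α_j) = 10·7 = 70 ≡ 5 (mod 13).
Step 5: correct position 1: c_1 = r_1 − e = 4 − 5 ≡ 12 (mod 13). Hence c = [12, 0, 4, 8, 3].
  Check: interpolating c through the α_i gives m(x) = 9 + 9·x (degree < 2) with m(α_i) = c_i for every i, so c is indeed a codeword.


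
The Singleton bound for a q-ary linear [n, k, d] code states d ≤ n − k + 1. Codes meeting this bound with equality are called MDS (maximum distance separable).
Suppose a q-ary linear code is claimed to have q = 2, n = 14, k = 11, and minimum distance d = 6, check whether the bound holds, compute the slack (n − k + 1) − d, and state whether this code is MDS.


Singleton RHS = n − k + 1 = 4, slack = -2, bound violated (no such code; not MDS).

Singleton bound: d ≤ n − k + 1.
Here n = 14, k = 11, so n − k + 1 = 4.
Given d = 6, check d ≤ 4: NO.
Slack = (n − k + 1) − d = -2.
The slack is negative: d = 6 exceeds n − k + 1 = 4 by 2, so the Singleton bound is violated and no linear [14, 11, 6]_2 code can exist. In particular it is not MDS (MDS requires d = n − k + 1 exactly).
Description: the claimed parameters are [14, 11, 6]_2; such a code would be impossible (violates the Singleton bound).


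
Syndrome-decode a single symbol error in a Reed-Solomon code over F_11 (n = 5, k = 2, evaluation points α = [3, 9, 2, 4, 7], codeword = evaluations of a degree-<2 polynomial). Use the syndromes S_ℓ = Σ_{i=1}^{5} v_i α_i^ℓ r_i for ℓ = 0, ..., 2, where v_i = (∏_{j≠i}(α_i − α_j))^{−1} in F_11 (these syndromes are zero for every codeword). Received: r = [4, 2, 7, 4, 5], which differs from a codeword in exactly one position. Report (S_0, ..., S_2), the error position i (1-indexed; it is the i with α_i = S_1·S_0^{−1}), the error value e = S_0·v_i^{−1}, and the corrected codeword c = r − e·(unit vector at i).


S = (9, 5, 4), error at position 1, error magnitude e = 4, c = [0, 2, 7, 4, 5].

Step 1: column multipliers v_i = (∏_{j≠i}(α_i − α_j))^{−1} mod 11.
  i = 1 (α = 3): (3−9)(3−2)(3−4)(3−7) = (−6)·1·(−1)·(−4) = −24 ≡ 9, so v_1 = 9^{−1} = 5 (mod 11).
  i = 2 (α = 9): (9−3)(9−2)(9−4)(9−7) = 6·7·5·2 = 420 ≡ 2, so v_2 = 2^{−1} = 6 (mod 11).
  i = 3 (α = 2): (2−3)(2−9)(2−4)(2−7) = (−1)·(−7)·(−2)·(−5) = 70 ≡ 4, so v_3 = 4^{−1} = 3 (mod 11).
  i = 4 (α = 4): (4−3)(4−9)(4−2)(4−7) = 1·(−5)·2·(−3) = 30 ≡ 8, so v_4 = 8^{−1} = 7 (mod 11).
  i = 5 (α = 7): (7−3)(7−9)(7−2)(7−4) = 4·(−2)·5·3 = −120 ≡ 1, so v_5 = 1^{−1} = 1 (mod 11).
  v = [5, 6, 3, 7, 1].
Step 2: syndromes of r = [4, 2, 7, 4, 5] (all sums mod 11).
  S_0 = Σ v_i r_i = 5·4 + 6·2 + 3·7 + 7·4 + 1·5 = 86 ≡ 9.
  S_1 = Σ v_i α_i r_i = 5·3·4 + 6·9·2 + 3·2·7 + 7·4·4 + 1·7·5 = 357 ≡ 5.
  α_i^2 mod 11 = [9, 4, 4, 5, 5].
  S_2 = Σ v_i α_i^2 r_i = 5·9·4 + 6·4·2 + 3·4·7 + 7·5·4 + 1·5·5 = 477 ≡ 4.
  S = (9, 5, 4) ≠ 0, so r is not a codeword (an error is present).
Step 3: locate the error. For a single error e at position i, S_ℓ = v_i·e·α_i^ℓ, so α_err = S_1/S_0.
  S_0^{−1} = 9^{−1} = 5 (mod 11), so α_err = 5·5 = 25 ≡ 3 = α_1. Error position i = 1.
  Consistency check: S_2/S_1 = 4·9 = 36 ≡ 3 = α_err ✓ (single-error assumption holds).
Step 4: error magnitude e = S_0/v_1 = S_0·∏_{j≠1}(α_1 − α_j) = 9·9 = 81 ≡ 4 (mod 11).
Step 5: correct position 1: c_1 = r_1 − e = 4 − 4 ≡ 0 (mod 11). Hence c = [0, 2, 7, 4, 5].
  Check: interpolating c through the α_i gives m(x) = 10 + 4·x (degree < 2) with m(α_i) = c_i for every i, so c is indeed a codeword.
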